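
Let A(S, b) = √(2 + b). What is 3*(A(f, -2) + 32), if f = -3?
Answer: 96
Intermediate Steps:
3*(A(f, -2) + 32) = 3*(√(2 - 2) + 32) = 3*(√0 + 32) = 3*(0 + 32) = 3*32 = 96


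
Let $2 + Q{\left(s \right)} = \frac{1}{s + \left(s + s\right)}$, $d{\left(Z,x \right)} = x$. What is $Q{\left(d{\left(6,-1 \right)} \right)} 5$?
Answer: $- \frac{35}{3} \approx -11.667$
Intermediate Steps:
$Q{\left(s \right)} = -2 + \frac{1}{3 s}$ ($Q{\left(s \right)} = -2 + \frac{1}{s + \left(s + s\right)} = -2 + \frac{1}{s + 2 s} = -2 + \frac{1}{3 s}$)
$Q{\left(d{\left(6,-1 \right)} \right)} 5 = \left(-2 + \frac{1}{3 \left(-1\right)}\right) 5 = \left(-2 + \frac{1}{3} \left(-1\right)\right) 5 = \left(-2 - \frac{1}{3}\right) 5 = \left(- \frac{7}{3}\right) 5 = - \frac{35}{3}$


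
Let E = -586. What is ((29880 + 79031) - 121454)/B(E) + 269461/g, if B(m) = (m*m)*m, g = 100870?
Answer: 27112458666113/10149037874360 ≈ 2.6714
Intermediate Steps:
B(m) = m³ (B(m) = m²*m = m³)
((29880 + 79031) - 121454)/B(E) + 269461/g = ((29880 + 79031) - 121454)/((-586)³) + 269461/100870 = (108911 - 121454)/(-201230056) + 269461*(1/100870) = -12543*(-1/201230056) + 269461/100870 = 12543/201230056 + 269461/100870 = 27112458666113/10149037874360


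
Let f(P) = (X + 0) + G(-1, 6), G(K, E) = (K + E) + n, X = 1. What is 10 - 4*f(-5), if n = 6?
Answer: -38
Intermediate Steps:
G(K, E) = 6 + E + K (G(K, E) = (K + E) + 6 = (E + K) + 6 = 6 + E + K)
f(P) = 12 (f(P) = (1 + 0) + (6 + 6 - 1) = 1 + 11 = 12)
10 - 4*f(-5) = 10 - 4*12 = 10 - 48 = -38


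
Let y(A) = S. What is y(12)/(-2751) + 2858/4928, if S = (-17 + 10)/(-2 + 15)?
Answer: 7303225/12588576 ≈ 0.58015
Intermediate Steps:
S = -7/13 ≈ -0.53846
y(A) = -7/13
y(12)/(-2751) + 2858/4928 = -7/13/(-2751) + 2858/4928 = -7/13*(-1/2751) + 2858*(1/4928) = 1/5109 + 1429/2464 = 7303225/12588576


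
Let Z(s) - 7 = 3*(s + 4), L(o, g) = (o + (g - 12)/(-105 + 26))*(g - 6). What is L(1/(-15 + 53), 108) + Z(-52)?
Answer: -387656/1501 ≈ -258.27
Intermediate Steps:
L(o, g) = (-6 + g)*(12/79 + o - g/79) (L(o, g) = (o + (-12 + g)/(-79))*(-6 + g) = (o + (-12 + g)*(-1/79))*(-6 + g) = (o + (12/79 - g/79))*(-6 + g) = (12/79 + o - g/79)*(-6 + g) = (-6 + g)*(12/79 + o - g/79))
Z(s) = 19 + 3*s (Z(s) = 7 + 3*(s + 4) = 7 + 3*(4 + s) = 7 + (12 + 3*s) = 19 + 3*s)
L(1/(-15 + 53), 108) + Z(-52) = (-72/79 - 6/(-15 + 53) - 1/79*108² + (18/79)*108 + 108/(-15 + 53)) + (19 + 3*(-52)) = (-72/79 - 6/38 - 1/79*11664 + 1944/79 + 108/38) + (19 - 156) = (-72/79 - 6*1/38 - 11664/79 + 1944/79 + 108*(1/38)) - 137 = (-72/79 - 3/19 - 11664/79 + 1944/79 + 54/19) - 137 = -182019/1501 - 137 = -387656/1501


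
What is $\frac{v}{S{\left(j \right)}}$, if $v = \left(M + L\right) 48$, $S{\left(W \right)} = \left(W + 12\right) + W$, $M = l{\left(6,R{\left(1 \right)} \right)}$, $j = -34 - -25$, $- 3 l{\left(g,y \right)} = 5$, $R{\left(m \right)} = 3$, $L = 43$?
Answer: $- \frac{992}{3} \approx -330.67$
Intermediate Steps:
$l{\left(g,y \right)} = - \frac{5}{3}$ ($l{\left(g,y \right)} = \left(- \frac{1}{3}\right) 5 = - \frac{5}{3}$)
$j = -9$ ($j = -34 + 25 = -9$)
$M = - \frac{5}{3} \approx -1.6667$
$S{\left(W \right)} = 12 + 2 W$ ($S{\left(W \right)} = \left(12 + W\right) + W = 12 + 2 W$)
$v = 1984$ ($v = \left(- \frac{5}{3} + 43\right) 48 = \frac{124}{3} \cdot 48 = 1984$)
$\frac{v}{S{\left(j \right)}} = \frac{1984}{12 + 2 \left(-9\right)} = \frac{1984}{12 - 18} = \frac{1984}{-6} = 1984 \left(- \frac{1}{6}\right) = - \frac{992}{3}$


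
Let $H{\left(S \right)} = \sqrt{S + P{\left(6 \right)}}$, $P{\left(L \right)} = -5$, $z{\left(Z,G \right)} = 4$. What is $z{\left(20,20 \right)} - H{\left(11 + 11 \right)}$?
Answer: $4 - \sqrt{17} \approx -0.12311$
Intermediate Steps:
$H{\left(S \right)} = \sqrt{-5 + S}$ ($H{\left(S \right)} = \sqrt{S - 5} = \sqrt{-5 + S}$)
$z{\left(20,20 \right)} - H{\left(11 + 11 \right)} = 4 - \sqrt{-5 + \left(11 + 11\right)} = 4 - \sqrt{-5 + 22} = 4 - \sqrt{17}$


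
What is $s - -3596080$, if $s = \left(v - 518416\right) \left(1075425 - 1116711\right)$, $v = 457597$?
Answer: $2514569314$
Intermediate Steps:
$s = 2510973234$ ($s = \left(457597 - 518416\right) \left(1075425 - 1116711\right) = \left(-60819\right) \left(-41286\right) = 2510973234$)
$s - -3596080 = 2510973234 - -3596080 = 2510973234 + 3596080 = 2514569314$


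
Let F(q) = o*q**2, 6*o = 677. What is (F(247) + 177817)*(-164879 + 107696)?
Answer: -807614474695/2 ≈ -4.0381e+11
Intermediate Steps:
o = 677/6 (o = (1/6)*677 = 677/6 ≈ 112.83)
F(q) = 677*q**2/6
(F(247) + 177817)*(-164879 + 107696) = ((677/6)*247**2 + 177817)*(-164879 + 107696) = ((677/6)*61009 + 177817)*(-57183) = (41303093/6 + 177817)*(-57183) = (42369995/6)*(-57183) = -807614474695/2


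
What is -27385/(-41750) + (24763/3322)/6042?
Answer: 55069253999/83798612700 ≈ 0.65716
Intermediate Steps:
-27385/(-41750) + (24763/3322)/6042 = -27385*(-1/41750) + (24763*(1/3322))*(1/6042) = 5477/8350 + (24763/3322)*(1/6042) = 5477/8350 + 24763/20071524 = 55069253999/83798612700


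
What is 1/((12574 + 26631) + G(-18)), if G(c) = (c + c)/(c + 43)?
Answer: 25/980089 ≈ 2.5508e-5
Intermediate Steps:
G(c) = 2*c/(43 + c) (G(c) = (2*c)/(43 + c) = 2*c/(43 + c))
1/((12574 + 26631) + G(-18)) = 1/((12574 + 26631) + 2*(-18)/(43 - 18)) = 1/(39205 + 2*(-18)/25) = 1/(39205 + 2*(-18)*(1/25)) = 1/(39205 - 36/25) = 1/(980089/25) = 25/980089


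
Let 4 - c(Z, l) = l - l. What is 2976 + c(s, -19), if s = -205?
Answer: 2980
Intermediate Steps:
c(Z, l) = 4 (c(Z, l) = 4 - (l - l) = 4 - 1*0 = 4 + 0 = 4)
2976 + c(s, -19) = 2976 + 4 = 2980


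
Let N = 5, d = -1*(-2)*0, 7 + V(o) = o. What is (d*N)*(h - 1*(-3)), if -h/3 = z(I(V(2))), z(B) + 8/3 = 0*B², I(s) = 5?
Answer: 0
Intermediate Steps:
V(o) = -7 + o
d = 0 (d = 2*0 = 0)
z(B) = -8/3 (z(B) = -8/3 + 0*B² = -8/3 + 0 = -8/3)
h = 8 (h = -3*(-8/3) = 8)
(d*N)*(h - 1*(-3)) = (0*5)*(8 - 1*(-3)) = 0*(8 + 3) = 0*11 = 0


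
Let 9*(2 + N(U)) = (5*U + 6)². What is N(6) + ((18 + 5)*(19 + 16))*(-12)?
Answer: -9518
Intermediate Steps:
N(U) = -2 + (6 + 5*U)²/9 (N(U) = -2 + (5*U + 6)²/9 = -2 + (6 + 5*U)²/9)
N(6) + ((18 + 5)*(19 + 16))*(-12) = (-2 + (6 + 5*6)²/9) + ((18 + 5)*(19 + 16))*(-12) = (-2 + (6 + 30)²/9) + (23*35)*(-12) = (-2 + (⅑)*36²) + 805*(-12) = (-2 + (⅑)*1296) - 9660 = (-2 + 144) - 9660 = 142 - 9660 = -9518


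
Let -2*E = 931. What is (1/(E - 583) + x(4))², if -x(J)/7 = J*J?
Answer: 55162037956/4397409 ≈ 12544.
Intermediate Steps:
E = -931/2 (E = -½*931 = -931/2 ≈ -465.50)
x(J) = -7*J² (x(J) = -7*J*J = -7*J²)
(1/(E - 583) + x(4))² = (1/(-931/2 - 583) - 7*4²)² = (1/(-2097/2) - 7*16)² = (-2/2097 - 112)² = (-234866/2097)² = 55162037956/4397409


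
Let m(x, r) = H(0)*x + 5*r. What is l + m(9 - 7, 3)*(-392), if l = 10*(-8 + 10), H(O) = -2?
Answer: -4292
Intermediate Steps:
m(x, r) = -2*x + 5*r
l = 20 (l = 10*2 = 20)
l + m(9 - 7, 3)*(-392) = 20 + (-2*(9 - 7) + 5*3)*(-392) = 20 + (-2*2 + 15)*(-392) = 20 + (-4 + 15)*(-392) = 20 + 11*(-392) = 20 - 4312 = -4292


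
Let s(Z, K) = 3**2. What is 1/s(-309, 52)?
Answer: 1/9 ≈ 0.11111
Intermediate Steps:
s(Z, K) = 9
1/s(-309, 52) = 1/9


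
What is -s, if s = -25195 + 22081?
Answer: 3114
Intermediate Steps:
s = -3114
-s = -1*(-3114) = 3114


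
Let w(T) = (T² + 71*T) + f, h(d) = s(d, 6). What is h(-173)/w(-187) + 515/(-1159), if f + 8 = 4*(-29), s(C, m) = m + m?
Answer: -2773403/6249328 ≈ -0.44379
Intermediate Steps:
s(C, m) = 2*m
f = -124 (f = -8 + 4*(-29) = -8 - 116 = -124)
h(d) = 12 (h(d) = 2*6 = 12)
w(T) = -124 + T² + 71*T (w(T) = (T² + 71*T) - 124 = -124 + T² + 71*T)
h(-173)/w(-187) + 515/(-1159) = 12/(-124 + (-187)² + 71*(-187)) + 515/(-1159) = 12/(-124 + 34969 - 13277) + 515*(-1/1159) = 12/21568 - 515/1159 = 12*(1/21568) - 515/1159 = 3/5392 - 515/1159 = -2773403/6249328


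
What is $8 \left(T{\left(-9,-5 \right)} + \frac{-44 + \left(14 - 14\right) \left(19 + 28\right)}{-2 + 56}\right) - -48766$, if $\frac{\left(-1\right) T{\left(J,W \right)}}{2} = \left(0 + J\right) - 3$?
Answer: $\frac{1321690}{27} \approx 48952.0$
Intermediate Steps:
$T{\left(J,W \right)} = 6 - 2 J$ ($T{\left(J,W \right)} = - 2 \left(\left(0 + J\right) - 3\right) = - 2 \left(J - 3\right) = - 2 \left(-3 + J\right) = 6 - 2 J$)
$8 \left(T{\left(-9,-5 \right)} + \frac{-44 + \left(14 - 14\right) \left(19 + 28\right)}{-2 + 56}\right) - -48766 = 8 \left(\left(6 - -18\right) + \frac{-44 + \left(14 - 14\right) \left(19 + 28\right)}{-2 + 56}\right) - -48766 = 8 \left(\left(6 + 18\right) + \frac{-44 + 0 \cdot 47}{54}\right) + 48766 = 8 \left(24 + \left(-44 + 0\right) \frac{1}{54}\right) + 48766 = 8 \left(24 - \frac{22}{27}\right) + 48766 = 8 \cdot \frac{626}{27} + 48766 = \frac{5008}{27} + 48766 = \frac{1321690}{27}$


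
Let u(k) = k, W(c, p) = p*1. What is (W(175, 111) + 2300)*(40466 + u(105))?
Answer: 97816681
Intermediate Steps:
W(c, p) = p
(W(175, 111) + 2300)*(40466 + u(105)) = (111 + 2300)*(40466 + 105) = 2411*40571 = 97816681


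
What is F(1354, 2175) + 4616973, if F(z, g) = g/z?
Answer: 6251383617/1354 ≈ 4.6170e+6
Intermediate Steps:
F(1354, 2175) + 4616973 = 2175/1354 + 4616973 = 6251383617/1354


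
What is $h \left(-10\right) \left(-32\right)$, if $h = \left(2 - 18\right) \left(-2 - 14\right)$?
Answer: $81920$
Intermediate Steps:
$h = 256$ ($h = \left(-16\right) \left(-16\right) = 256$)
$h \left(-10\right) \left(-32\right) = 256 \left(-10\right) \left(-32\right) = \left(-2560\right) \left(-32\right) = 81920$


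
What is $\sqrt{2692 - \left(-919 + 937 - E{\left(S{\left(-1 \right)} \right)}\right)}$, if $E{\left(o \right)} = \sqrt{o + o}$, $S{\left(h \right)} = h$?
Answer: $\sqrt{2674 + i \sqrt{2}} \approx 51.711 + 0.0137 i$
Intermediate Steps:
$E{\left(o \right)} = \sqrt{2} \sqrt{o}$ ($E{\left(o \right)} = \sqrt{2 o} = \sqrt{2} \sqrt{o}$)
$\sqrt{2692 - \left(-919 + 937 - E{\left(S{\left(-1 \right)} \right)}\right)} = \sqrt{2692 - \left(-919 + 937 - \sqrt{2} \sqrt{-1}\right)} = \sqrt{2692 + \left(\sqrt{2} i - \left(-919 + 937\right)\right)} = \sqrt{2692 + \left(i \sqrt{2} - 18\right)} = \sqrt{2692 - \left(18 - i \sqrt{2}\right)} = \sqrt{2674 + i \sqrt{2}}$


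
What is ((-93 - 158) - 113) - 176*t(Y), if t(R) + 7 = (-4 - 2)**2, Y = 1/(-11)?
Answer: -5468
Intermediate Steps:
Y = -1/11 ≈ -0.090909
t(R) = 29 (t(R) = -7 + (-4 - 2)**2 = -7 + (-6)**2 = -7 + 36 = 29)
((-93 - 158) - 113) - 176*t(Y) = ((-93 - 158) - 113) - 176*29 = (-251 - 113) - 5104 = -364 - 5104 = -5468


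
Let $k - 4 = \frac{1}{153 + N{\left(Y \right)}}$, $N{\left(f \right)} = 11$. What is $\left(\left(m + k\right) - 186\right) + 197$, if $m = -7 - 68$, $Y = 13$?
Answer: $- \frac{9839}{164} \approx -59.994$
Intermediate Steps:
$m = -75$
$k = \frac{657}{164}$ ($k = 4 + \frac{1}{153 + 11} = 4 + \frac{1}{164} = \frac{657}{164} \approx 4.0061$)
$\left(\left(m + k\right) - 186\right) + 197 = \left(\left(-75 + \frac{657}{164}\right) - 186\right) + 197 = \left(- \frac{11643}{164} - 186\right) + 197 = - \frac{42147}{164} + 197 = - \frac{9839}{164}$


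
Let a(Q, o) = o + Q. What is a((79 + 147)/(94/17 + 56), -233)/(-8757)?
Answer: 17134/654273 ≈ 0.026188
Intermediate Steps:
a(Q, o) = Q + o
a((79 + 147)/(94/17 + 56), -233)/(-8757) = ((79 + 147)/(94/17 + 56) - 233)/(-8757) = (226/(94*(1/17) + 56) - 233)*(-1/8757) = (226/(94/17 + 56) - 233)*(-1/8757) = (226/(1046/17) - 233)*(-1/8757) = (226*(17/1046) - 233)*(-1/8757) = (1921/523 - 233)*(-1/8757) = -119938/523*(-1/8757) = 17134/654273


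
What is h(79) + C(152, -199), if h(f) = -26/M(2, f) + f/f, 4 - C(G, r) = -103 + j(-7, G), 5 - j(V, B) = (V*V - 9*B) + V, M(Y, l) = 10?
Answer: -6128/5 ≈ -1225.6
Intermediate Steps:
j(V, B) = 5 - V - V² + 9*B (j(V, B) = 5 - ((V*V - 9*B) + V) = 5 - ((V² - 9*B) + V) = 5 - (V + V² - 9*B) = 5 + (-V - V² + 9*B) = 5 - V - V² + 9*B)
C(G, r) = 144 - 9*G (C(G, r) = 4 - (-103 + (5 - 1*(-7) - 1*(-7)² + 9*G)) = 4 - (-103 + (5 + 7 - 1*49 + 9*G)) = 4 - (-103 + (5 + 7 - 49 + 9*G)) = 4 - (-103 + (-37 + 9*G)) = 4 - (-140 + 9*G) = 4 + (140 - 9*G) = 144 - 9*G)
h(f) = -8/5 (h(f) = -26/10 + f/f = -26*⅒ + 1 = -13/5 + 1 = -8/5)
h(79) + C(152, -199) = -8/5 + (144 - 9*152) = -8/5 + (144 - 1368) = -8/5 - 1224 = -6128/5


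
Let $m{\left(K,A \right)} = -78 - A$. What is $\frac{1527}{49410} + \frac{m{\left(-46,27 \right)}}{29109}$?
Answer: $\frac{4362377}{159808410} \approx 0.027298$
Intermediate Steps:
$\frac{1527}{49410} + \frac{m{\left(-46,27 \right)}}{29109} = \frac{1527}{49410} + \frac{-78 - 27}{29109} = 1527 \cdot \frac{1}{49410} + \left(-78 - 27\right) \frac{1}{29109} = \frac{509}{16470} - \frac{35}{9703} = \frac{4362377}{159808410}$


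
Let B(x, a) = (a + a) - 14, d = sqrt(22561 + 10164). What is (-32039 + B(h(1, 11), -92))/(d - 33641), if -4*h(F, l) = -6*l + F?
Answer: 1084484917/1131684156 + 161185*sqrt(1309)/1131684156 ≈ 0.96345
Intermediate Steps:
d = 5*sqrt(1309) (d = sqrt(32725) = 5*sqrt(1309) ≈ 180.90)
h(F, l) = -F/4 + 3*l/2 (h(F, l) = -(-6*l + F)/4 = -(F - 6*l)/4 = -F/4 + 3*l/2)
B(x, a) = -14 + 2*a (B(x, a) = 2*a - 14 = -14 + 2*a)
(-32039 + B(h(1, 11), -92))/(d - 33641) = (-32039 + (-14 + 2*(-92)))/(5*sqrt(1309) - 33641) = (-32039 + (-14 - 184))/(-33641 + 5*sqrt(1309)) = (-32039 - 198)/(-33641 + 5*sqrt(1309)) = -32237/(-33641 + 5*sqrt(1309))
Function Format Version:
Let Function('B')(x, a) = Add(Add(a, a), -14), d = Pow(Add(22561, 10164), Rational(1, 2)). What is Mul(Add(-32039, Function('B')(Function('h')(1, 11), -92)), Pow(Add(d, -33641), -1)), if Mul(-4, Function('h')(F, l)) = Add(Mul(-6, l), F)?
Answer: Add(Rational(1084484917, 1131684156), Mul(Rational(161185, 1131684156), Pow(1309, Rational(1, 2)))) ≈ 0.96345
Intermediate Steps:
d = Mul(5, Pow(1309, Rational(1, 2))) (d = Pow(32725, Rational(1, 2)) = Mul(5, Pow(1309, Rational(1, 2))) ≈ 180.90)
Function('h')(F, l) = Add(Mul(Rational(-1, 4), F), Mul(Rational(3, 2), l)) (Function('h')(F, l) = Mul(Rational(-1, 4), Add(Mul(-6, l), F)) = Mul(Rational(-1, 4), Add(F, Mul(-6, l))) = Add(Mul(Rational(-1, 4), F), Mul(Rational(3, 2), l)))
Function('B')(x, a) = Add(-14, Mul(2, a)) (Function('B')(x, a) = Add(Mul(2, a), -14) = Add(-14, Mul(2, a)))
Mul(Add(-32039, Function('B')(Function('h')(1, 11), -92)), Pow(Add(d, -33641), -1)) = Mul(Add(-32039, Add(-14, Mul(2, -92))), Pow(Add(Mul(5, Pow(1309, Rational(1, 2))), -33641), -1)) = Mul(Add(-32039, Add(-14, -184)), Pow(Add(-33641, Mul(5, Pow(1309, Rational(1, 2)))), -1)) = Mul(Add(-32039, -198), Pow(Add(-33641, Mul(5, Pow(1309, Rational(1, 2)))), -1)) = Mul(-32237, Pow(Add(-33641, Mul(5, Pow(1309, Rational(1, 2)))), -1))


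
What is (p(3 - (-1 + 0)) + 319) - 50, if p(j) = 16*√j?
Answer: 301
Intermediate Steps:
(p(3 - (-1 + 0)) + 319) - 50 = (16*√(3 - (-1 + 0)) + 319) - 50 = (16*√(3 - 1*(-1)) + 319) - 50 = (16*√(3 + 1) + 319) - 50 = (16*√4 + 319) - 50 = (16*2 + 319) - 50 = (32 + 319) - 50 = 351 - 50 = 301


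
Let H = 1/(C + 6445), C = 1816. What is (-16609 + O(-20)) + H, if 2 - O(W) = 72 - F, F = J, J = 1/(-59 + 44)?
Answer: -2066786531/123915 ≈ -16679.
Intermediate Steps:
H = 1/8261 (H = 1/(1816 + 6445) = 1/8261 ≈ 0.00012105)
J = -1/15 (J = 1/(-15) = -1/15 ≈ -0.066667)
F = -1/15 ≈ -0.066667
O(W) = -1051/15 (O(W) = 2 - (72 - 1*(-1/15)) = 2 - (72 + 1/15) = 2 - 1*1081/15 = 2 - 1081/15 = -1051/15)
(-16609 + O(-20)) + H = (-16609 - 1051/15) + 1/8261 = -250186/15 + 1/8261 = -2066786531/123915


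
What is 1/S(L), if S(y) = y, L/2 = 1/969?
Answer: 969/2 ≈ 484.50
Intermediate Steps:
L = 2/969 ≈ 0.0020640
1/S(L) = 1/(2/969) = 969/2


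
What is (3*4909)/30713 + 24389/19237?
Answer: 1032362656/590825981 ≈ 1.7473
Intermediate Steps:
(3*4909)/30713 + 24389/19237 = 14727*(1/30713) + 24389*(1/19237) = 14727/30713 + 24389/19237 = 1032362656/590825981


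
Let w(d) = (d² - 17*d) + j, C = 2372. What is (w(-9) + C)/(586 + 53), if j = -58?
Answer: 2548/639 ≈ 3.9875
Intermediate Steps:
w(d) = -58 + d² - 17*d (w(d) = (d² - 17*d) - 58 = -58 + d² - 17*d)
(w(-9) + C)/(586 + 53) = ((-58 + (-9)² - 17*(-9)) + 2372)/(586 + 53) = ((-58 + 81 + 153) + 2372)/639 = (176 + 2372)*(1/639) = 2548*(1/639) = 2548/639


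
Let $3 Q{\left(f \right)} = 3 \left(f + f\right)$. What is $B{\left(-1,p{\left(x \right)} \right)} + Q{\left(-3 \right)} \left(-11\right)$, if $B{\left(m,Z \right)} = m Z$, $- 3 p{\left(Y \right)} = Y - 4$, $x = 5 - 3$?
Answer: $\frac{196}{3} \approx 65.333$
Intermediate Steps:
$x = 2$
$p{\left(Y \right)} = \frac{4}{3} - \frac{Y}{3}$ ($p{\left(Y \right)} = - \frac{Y - 4}{3} = - \frac{-4 + Y}{3} = \frac{4}{3} - \frac{Y}{3}$)
$B{\left(m,Z \right)} = Z m$
$Q{\left(f \right)} = 2 f$ ($Q{\left(f \right)} = \frac{3 \left(f + f\right)}{3} = \frac{3 \cdot 2 f}{3} = \frac{6 f}{3} = 2 f$)
$B{\left(-1,p{\left(x \right)} \right)} + Q{\left(-3 \right)} \left(-11\right) = \left(\frac{4}{3} - \frac{2}{3}\right) \left(-1\right) + 2 \left(-3\right) \left(-11\right) = \left(\frac{4}{3} - \frac{2}{3}\right) \left(-1\right) - -66 = \frac{2}{3} \left(-1\right) + 66 = - \frac{2}{3} + 66 = \frac{196}{3}$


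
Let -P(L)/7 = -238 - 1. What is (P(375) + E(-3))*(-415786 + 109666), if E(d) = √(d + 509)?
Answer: -512138760 - 306120*√506 ≈ -5.1902e+8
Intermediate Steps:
P(L) = 1673 (P(L) = -7*(-238 - 1) = -7*(-239) = 1673)
E(d) = √(509 + d)
(P(375) + E(-3))*(-415786 + 109666) = (1673 + √(509 - 3))*(-415786 + 109666) = (1673 + √506)*(-306120) = -512138760 - 306120*√506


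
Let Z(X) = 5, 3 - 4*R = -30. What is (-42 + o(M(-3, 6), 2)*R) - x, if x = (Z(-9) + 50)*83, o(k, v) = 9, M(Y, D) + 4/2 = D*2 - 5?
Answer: -18131/4 ≈ -4532.8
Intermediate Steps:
R = 33/4 (R = ¾ - ¼*(-30) = ¾ + 15/2 = 33/4 ≈ 8.2500)
M(Y, D) = -7 + 2*D (M(Y, D) = -2 + (D*2 - 5) = -2 + (2*D - 5) = -2 + (-5 + 2*D) = -7 + 2*D)
x = 4565 (x = (5 + 50)*83 = 55*83 = 4565)
(-42 + o(M(-3, 6), 2)*R) - x = (-42 + 9*(33/4)) - 1*4565 = (-42 + 297/4) - 4565 = 129/4 - 4565 = -18131/4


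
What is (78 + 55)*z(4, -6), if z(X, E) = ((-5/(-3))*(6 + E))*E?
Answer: 0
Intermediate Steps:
z(X, E) = E*(10 + 5*E/3) (z(X, E) = ((-5*(-⅓))*(6 + E))*E = (5*(6 + E)/3)*E = (10 + 5*E/3)*E = E*(10 + 5*E/3))
(78 + 55)*z(4, -6) = (78 + 55)*((5/3)*(-6)*(6 - 6)) = 133*((5/3)*(-6)*0) = 133*0 = 0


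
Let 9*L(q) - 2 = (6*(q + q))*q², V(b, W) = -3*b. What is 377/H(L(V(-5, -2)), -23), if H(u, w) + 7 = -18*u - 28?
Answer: -377/81039 ≈ -0.0046521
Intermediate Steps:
L(q) = 2/9 + 4*q³/3 (L(q) = 2/9 + ((6*(q + q))*q²)/9 = 2/9 + ((6*(2*q))*q²)/9 = 2/9 + ((12*q)*q²)/9 = 2/9 + (12*q³)/9 = 2/9 + 4*q³/3)
H(u, w) = -35 - 18*u (H(u, w) = -7 + (-18*u - 28) = -7 + (-28 - 18*u) = -35 - 18*u)
377/H(L(V(-5, -2)), -23) = 377/(-35 - 18*(2/9 + 4*(-3*(-5))³/3)) = 377/(-35 - 18*(2/9 + (4/3)*15³)) = 377/(-35 - 18*(2/9 + (4/3)*3375)) = 377/(-35 - 18*(2/9 + 4500)) = 377/(-35 - 18*40502/9) = 377/(-35 - 81004) = 377/(-81039) = 377*(-1/81039) = -377/81039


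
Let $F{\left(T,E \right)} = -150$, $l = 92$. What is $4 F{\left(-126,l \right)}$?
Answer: $-600$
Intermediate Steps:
$4 F{\left(-126,l \right)} = 4 \left(-150\right) = -600$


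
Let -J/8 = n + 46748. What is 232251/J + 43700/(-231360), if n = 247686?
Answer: -244793309/851503128 ≈ -0.28748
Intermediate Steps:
J = -2355472 (J = -8*(247686 + 46748) = -8*294434 = -2355472)
232251/J + 43700/(-231360) = 232251/(-2355472) + 43700/(-231360) = 232251*(-1/2355472) + 43700*(-1/231360) = -232251/2355472 - 2185/11568 = -244793309/851503128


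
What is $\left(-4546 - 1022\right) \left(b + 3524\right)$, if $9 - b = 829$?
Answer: $-15055872$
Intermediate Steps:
$b = -820$ ($b = 9 - 829 = -820$)
$\left(-4546 - 1022\right) \left(b + 3524\right) = \left(-4546 - 1022\right) \left(-820 + 3524\right) = \left(-5568\right) 2704 = -15055872$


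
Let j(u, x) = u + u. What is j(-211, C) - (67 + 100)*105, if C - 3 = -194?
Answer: -17957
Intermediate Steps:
C = -191 (C = 3 - 194 = -191)
j(u, x) = 2*u
j(-211, C) - (67 + 100)*105 = 2*(-211) - (67 + 100)*105 = -422 - 167*105 = -422 - 1*17535 = -422 - 17535 = -17957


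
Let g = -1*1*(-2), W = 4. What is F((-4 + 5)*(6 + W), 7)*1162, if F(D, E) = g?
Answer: 2324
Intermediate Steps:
g = 2 (g = -1*(-2) = 2)
F(D, E) = 2
F((-4 + 5)*(6 + W), 7)*1162 = 2*1162 = 2324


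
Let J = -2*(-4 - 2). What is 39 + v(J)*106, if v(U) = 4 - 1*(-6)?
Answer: 1099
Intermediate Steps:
J = 12 (J = -2*(-6) = 12)
v(U) = 10 (v(U) = 4 + 6 = 10)
39 + v(J)*106 = 39 + 10*106 = 39 + 1060 = 1099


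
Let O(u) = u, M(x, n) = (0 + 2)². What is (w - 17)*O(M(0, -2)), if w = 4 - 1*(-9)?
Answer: -16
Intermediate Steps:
M(x, n) = 4 (M(x, n) = 2² = 4)
w = 13 (w = 4 + 9 = 13)
(w - 17)*O(M(0, -2)) = (13 - 17)*4 = -4*4 = -16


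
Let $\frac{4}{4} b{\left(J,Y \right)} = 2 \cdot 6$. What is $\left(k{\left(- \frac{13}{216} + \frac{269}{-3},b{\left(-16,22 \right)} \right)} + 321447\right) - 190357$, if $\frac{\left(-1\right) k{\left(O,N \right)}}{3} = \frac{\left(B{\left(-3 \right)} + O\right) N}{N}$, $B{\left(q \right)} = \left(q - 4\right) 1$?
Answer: $\frac{9459373}{72} \approx 1.3138 \cdot 10^{5}$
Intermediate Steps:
$b{\left(J,Y \right)} = 12$ ($b{\left(J,Y \right)} = 2 \cdot 6 = 12$)
$B{\left(q \right)} = -4 + q$ ($B{\left(q \right)} = \left(-4 + q\right) 1 = -4 + q$)
$k{\left(O,N \right)} = 21 - 3 O$ ($k{\left(O,N \right)} = - 3 \frac{\left(\left(-4 - 3\right) + O\right) N}{N} = - 3 \frac{\left(-7 + O\right) N}{N} = - 3 \frac{N \left(-7 + O\right)}{N} = - 3 \left(-7 + O\right) = 21 - 3 O$)
$\left(k{\left(- \frac{13}{216} + \frac{269}{-3},b{\left(-16,22 \right)} \right)} + 321447\right) - 190357 = \left(\left(21 - 3 \left(- \frac{13}{216} + \frac{269}{-3}\right)\right) + 321447\right) - 190357 = \left(\left(21 - 3 \left(\left(-13\right) \frac{1}{216} + 269 \left(- \frac{1}{3}\right)\right)\right) + 321447\right) - 190357 = \left(\left(21 - 3 \left(- \frac{13}{216} - \frac{269}{3}\right)\right) + 321447\right) - 190357 = \left(\left(21 - - \frac{19381}{72}\right) + 321447\right) - 190357 = \left(\left(21 + \frac{19381}{72}\right) + 321447\right) - 190357 = \left(\frac{20893}{72} + 321447\right) - 190357 = \frac{23165077}{72} - 190357 = \frac{9459373}{72}$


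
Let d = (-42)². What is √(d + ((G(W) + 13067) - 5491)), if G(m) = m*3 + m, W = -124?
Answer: 2*√2211 ≈ 94.042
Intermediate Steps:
G(m) = 4*m (G(m) = 3*m + m = 4*m)
d = 1764
√(d + ((G(W) + 13067) - 5491)) = √(1764 + ((4*(-124) + 13067) - 5491)) = √(1764 + ((-496 + 13067) - 5491)) = √(1764 + (12571 - 5491)) = √(1764 + 7080) = √8844 = 2*√2211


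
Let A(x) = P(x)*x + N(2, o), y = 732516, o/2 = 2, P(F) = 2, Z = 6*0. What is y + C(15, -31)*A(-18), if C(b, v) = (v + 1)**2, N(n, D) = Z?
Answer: 700116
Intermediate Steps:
Z = 0
o = 4 (o = 2*2 = 4)
N(n, D) = 0
C(b, v) = (1 + v)**2
A(x) = 2*x (A(x) = 2*x + 0 = 2*x)
y + C(15, -31)*A(-18) = 732516 + (1 - 31)**2*(2*(-18)) = 732516 + (-30)**2*(-36) = 732516 + 900*(-36) = 732516 - 32400 = 700116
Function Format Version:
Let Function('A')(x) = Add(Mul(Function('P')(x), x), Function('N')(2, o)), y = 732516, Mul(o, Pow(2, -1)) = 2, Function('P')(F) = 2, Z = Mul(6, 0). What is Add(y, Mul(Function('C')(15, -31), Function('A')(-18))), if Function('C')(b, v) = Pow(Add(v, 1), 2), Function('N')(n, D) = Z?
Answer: 700116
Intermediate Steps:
Z = 0
o = 4 (o = Mul(2, 2) = 4)
Function('N')(n, D) = 0
Function('C')(b, v) = Pow(Add(1, v), 2)
Function('A')(x) = Mul(2, x) (Function('A')(x) = Add(Mul(2, x), 0) = Mul(2, x))
Add(y, Mul(Function('C')(15, -31), Function('A')(-18))) = Add(732516, Mul(Pow(Add(1, -31), 2), Mul(2, -18))) = Add(732516, Mul(Pow(-30, 2), -36)) = Add(732516, Mul(900, -36)) = Add(732516, -32400) = 700116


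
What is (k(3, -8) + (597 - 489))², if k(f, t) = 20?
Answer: 16384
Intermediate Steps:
(k(3, -8) + (597 - 489))² = (20 + (597 - 489))² = (20 + 108)² = 128² = 16384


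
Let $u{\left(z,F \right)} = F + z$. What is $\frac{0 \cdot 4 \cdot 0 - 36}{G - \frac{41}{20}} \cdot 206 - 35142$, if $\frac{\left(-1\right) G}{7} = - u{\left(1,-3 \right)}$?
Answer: $- \frac{3710754}{107} \approx -34680.0$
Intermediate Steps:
$G = -14$ ($G = - 7 \left(- (-3 + 1)\right) = - 7 \left(\left(-1\right) \left(-2\right)\right) = \left(-7\right) 2 = -14$)
$\frac{0 \cdot 4 \cdot 0 - 36}{G - \frac{41}{20}} \cdot 206 - 35142 = \frac{0 \cdot 4 \cdot 0 - 36}{-14 - \frac{41}{20}} \cdot 206 - 35142 = \frac{0 \cdot 0 - 36}{-14 - \frac{41}{20}} \cdot 206 - 35142 = \frac{0 - 36}{-14 - \frac{41}{20}} \cdot 206 - 35142 = - \frac{36}{- \frac{321}{20}} \cdot 206 - 35142 = \left(-36\right) \left(- \frac{20}{321}\right) 206 - 35142 = \frac{240}{107} \cdot 206 - 35142 = \frac{49440}{107} - 35142 = - \frac{3710754}{107}$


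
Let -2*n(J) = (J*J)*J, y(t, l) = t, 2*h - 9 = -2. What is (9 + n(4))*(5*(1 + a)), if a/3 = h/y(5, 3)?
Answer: -713/2 ≈ -356.50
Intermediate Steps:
h = 7/2 (h = 9/2 + (½)*(-2) = 9/2 - 1 = 7/2 ≈ 3.5000)
a = 21/10 (a = 3*((7/2)/5) = 3*((7/2)*(⅕)) = 3*(7/10) = 21/10 ≈ 2.1000)
n(J) = -J³/2 (n(J) = -J*J*J/2 = -J²*J/2 = -J³/2)
(9 + n(4))*(5*(1 + a)) = (9 - ½*4³)*(5*(1 + 21/10)) = (9 - ½*64)*(5*(31/10)) = (9 - 32)*(31/2) = -23*31/2 = -713/2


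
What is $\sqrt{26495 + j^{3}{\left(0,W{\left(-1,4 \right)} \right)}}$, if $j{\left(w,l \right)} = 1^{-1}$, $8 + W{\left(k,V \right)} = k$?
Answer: $24 \sqrt{46} \approx 162.78$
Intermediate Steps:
$W{\left(k,V \right)} = -8 + k$
$j{\left(w,l \right)} = 1$
$\sqrt{26495 + j^{3}{\left(0,W{\left(-1,4 \right)} \right)}} = \sqrt{26495 + 1^{3}} = \sqrt{26495 + 1} = \sqrt{26496} = 24 \sqrt{46}$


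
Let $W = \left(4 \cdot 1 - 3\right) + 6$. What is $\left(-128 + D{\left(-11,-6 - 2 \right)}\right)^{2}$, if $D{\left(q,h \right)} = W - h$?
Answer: $12769$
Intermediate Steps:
$W = 7$ ($W = \left(4 - 3\right) + 6 = 1 + 6 = 7$)
$D{\left(q,h \right)} = 7 - h$
$\left(-128 + D{\left(-11,-6 - 2 \right)}\right)^{2} = \left(-128 + \left(7 - \left(-6 - 2\right)\right)\right)^{2} = \left(-128 + \left(7 - -8\right)\right)^{2} = \left(-128 + \left(7 + 8\right)\right)^{2} = \left(-128 + 15\right)^{2} = \left(-113\right)^{2} = 12769$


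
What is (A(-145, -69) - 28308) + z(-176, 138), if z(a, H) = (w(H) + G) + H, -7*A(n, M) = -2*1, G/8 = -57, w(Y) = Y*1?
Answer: -199414/7 ≈ -28488.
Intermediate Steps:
w(Y) = Y
G = -456 (G = 8*(-57) = -456)
A(n, M) = 2/7 (A(n, M) = -(-2)/7 = -⅐*(-2) = 2/7)
z(a, H) = -456 + 2*H (z(a, H) = (H - 456) + H = (-456 + H) + H = -456 + 2*H)
(A(-145, -69) - 28308) + z(-176, 138) = (2/7 - 28308) + (-456 + 2*138) = -198154/7 + (-456 + 276) = -198154/7 - 180 = -199414/7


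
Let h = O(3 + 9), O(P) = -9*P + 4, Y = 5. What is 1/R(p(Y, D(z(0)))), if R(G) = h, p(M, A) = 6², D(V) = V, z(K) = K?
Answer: -1/104 ≈ -0.0096154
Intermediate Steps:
p(M, A) = 36
O(P) = 4 - 9*P
h = -104 (h = 4 - 9*(3 + 9) = 4 - 9*12 = 4 - 108 = -104)
R(G) = -104
1/R(p(Y, D(z(0)))) = 1/(-104) = -1/104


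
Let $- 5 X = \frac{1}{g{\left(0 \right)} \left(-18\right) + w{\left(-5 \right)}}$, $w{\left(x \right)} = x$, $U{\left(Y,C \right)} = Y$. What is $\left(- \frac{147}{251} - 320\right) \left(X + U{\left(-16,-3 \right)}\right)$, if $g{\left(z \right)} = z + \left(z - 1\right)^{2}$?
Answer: $\frac{147978813}{28865} \approx 5126.6$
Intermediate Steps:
$g{\left(z \right)} = z + \left(-1 + z\right)^{2}$
$X = \frac{1}{115}$ ($X = - \frac{1}{5 \left(\left(0 + \left(-1 + 0\right)^{2}\right) \left(-18\right) - 5\right)} = - \frac{1}{5 \left(\left(0 + \left(-1\right)^{2}\right) \left(-18\right) - 5\right)} = - \frac{1}{5 \left(\left(0 + 1\right) \left(-18\right) - 5\right)} = - \frac{1}{5 \left(1 \left(-18\right) - 5\right)} = - \frac{1}{5 \left(-18 - 5\right)} = - \frac{1}{5 \left(-23\right)} = \left(- \frac{1}{5}\right) \left(- \frac{1}{23}\right) = \frac{1}{115} \approx 0.0086956$)
$\left(- \frac{147}{251} - 320\right) \left(X + U{\left(-16,-3 \right)}\right) = \left(- \frac{147}{251} - 320\right) \left(\frac{1}{115} - 16\right) = \left(\left(-147\right) \frac{1}{251} - 320\right) \left(- \frac{1839}{115}\right) = \left(- \frac{147}{251} - 320\right) \left(- \frac{1839}{115}\right) = \left(- \frac{80467}{251}\right) \left(- \frac{1839}{115}\right) = \frac{147978813}{28865}$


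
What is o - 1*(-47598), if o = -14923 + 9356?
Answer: 42031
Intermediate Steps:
o = -5567
o - 1*(-47598) = -5567 - 1*(-47598) = -5567 + 47598 = 42031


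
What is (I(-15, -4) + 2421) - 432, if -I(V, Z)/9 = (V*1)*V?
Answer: -36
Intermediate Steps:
I(V, Z) = -9*V**2 (I(V, Z) = -9*V*1*V = -9*V*V = -9*V**2)
(I(-15, -4) + 2421) - 432 = (-9*(-15)**2 + 2421) - 432 = (-9*225 + 2421) - 432 = (-2025 + 2421) - 432 = 396 - 432 = -36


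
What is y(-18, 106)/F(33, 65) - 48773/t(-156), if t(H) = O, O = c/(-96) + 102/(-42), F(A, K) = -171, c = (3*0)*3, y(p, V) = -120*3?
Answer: 381617/19 ≈ 20085.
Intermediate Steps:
y(p, V) = -360
c = 0 (c = 0*3 = 0)
O = -17/7 (O = 0/(-96) + 102/(-42) = 0*(-1/96) + 102*(-1/42) = 0 - 17/7 = -17/7 ≈ -2.4286)
t(H) = -17/7
y(-18, 106)/F(33, 65) - 48773/t(-156) = -360/(-171) - 48773/(-17/7) = -360*(-1/171) - 48773*(-7/17) = 40/19 + 20083 = 381617/19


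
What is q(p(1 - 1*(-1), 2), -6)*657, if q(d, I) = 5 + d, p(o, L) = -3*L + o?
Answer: 657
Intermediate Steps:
p(o, L) = o - 3*L
q(p(1 - 1*(-1), 2), -6)*657 = (5 + ((1 - 1*(-1)) - 3*2))*657 = (5 + ((1 + 1) - 6))*657 = (5 + (2 - 6))*657 = (5 - 4)*657 = 1*657 = 657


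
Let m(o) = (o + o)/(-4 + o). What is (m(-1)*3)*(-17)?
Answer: -102/5 ≈ -20.400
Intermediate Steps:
m(o) = 2*o/(-4 + o) (m(o) = (2*o)/(-4 + o) = 2*o/(-4 + o))
(m(-1)*3)*(-17) = ((2*(-1)/(-4 - 1))*3)*(-17) = ((2*(-1)/(-5))*3)*(-17) = ((2*(-1)*(-⅕))*3)*(-17) = ((⅖)*3)*(-17) = (6/5)*(-17) = -102/5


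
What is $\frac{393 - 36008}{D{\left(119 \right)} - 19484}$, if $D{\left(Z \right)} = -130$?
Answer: $\frac{35615}{19614} \approx 1.8158$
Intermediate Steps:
$\frac{393 - 36008}{D{\left(119 \right)} - 19484} = \frac{393 - 36008}{-130 - 19484} = - \frac{35615}{-19614} = \left(-35615\right) \left(- \frac{1}{19614}\right) = \frac{35615}{19614}$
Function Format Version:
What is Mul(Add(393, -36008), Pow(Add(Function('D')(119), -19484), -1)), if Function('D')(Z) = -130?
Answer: Rational(35615, 19614) ≈ 1.8158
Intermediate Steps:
Mul(Add(393, -36008), Pow(Add(Function('D')(119), -19484), -1)) = Mul(Add(393, -36008), Pow(Add(-130, -19484), -1)) = Mul(-35615, Pow(-19614, -1)) = Mul(-35615, Rational(-1, 19614)) = Rational(35615, 19614)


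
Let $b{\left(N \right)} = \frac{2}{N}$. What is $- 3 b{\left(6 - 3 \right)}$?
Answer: $-2$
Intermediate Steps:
$- 3 b{\left(6 - 3 \right)} = - 3 \frac{2}{6 - 3} = - 3 \cdot \frac{2}{3} = - 3 \cdot 2 \cdot \frac{1}{3} = \left(-3\right) \frac{2}{3} = -2$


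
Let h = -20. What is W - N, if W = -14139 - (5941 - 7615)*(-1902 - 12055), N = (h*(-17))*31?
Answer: -23388697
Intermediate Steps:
N = 10540 (N = -20*(-17)*31 = 340*31 = 10540)
W = -23378157 (W = -14139 - (-1674)*(-13957) = -14139 - 1*23364018 = -14139 - 23364018 = -23378157)
W - N = -23378157 - 1*10540 = -23378157 - 10540 = -23388697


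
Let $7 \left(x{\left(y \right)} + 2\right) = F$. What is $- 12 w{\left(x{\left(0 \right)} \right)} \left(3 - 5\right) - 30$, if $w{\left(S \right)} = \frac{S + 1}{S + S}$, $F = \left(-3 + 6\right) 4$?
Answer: $-60$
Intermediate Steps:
$F = 12$ ($F = 3 \cdot 4 = 12$)
$x{\left(y \right)} = - \frac{2}{7}$ ($x{\left(y \right)} = -2 + \frac{1}{7} \cdot 12 = -2 + \frac{12}{7} = - \frac{2}{7}$)
$w{\left(S \right)} = \frac{1 + S}{2 S}$
$- 12 w{\left(x{\left(0 \right)} \right)} \left(3 - 5\right) - 30 = - 12 \frac{1 - \frac{2}{7}}{2 \left(- \frac{2}{7}\right)} \left(3 - 5\right) - 30 = - 12 \cdot \frac{1}{2} \left(- \frac{7}{2}\right) \frac{5}{7} \left(-2\right) - 30 = - 12 \left(\left(- \frac{5}{4}\right) \left(-2\right)\right) - 30 = \left(-12\right) \frac{5}{2} - 30 = -30 - 30 = -60$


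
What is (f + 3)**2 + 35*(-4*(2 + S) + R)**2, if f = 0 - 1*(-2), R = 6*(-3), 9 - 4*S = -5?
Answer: 56025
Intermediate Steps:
S = 7/2 (S = 9/4 - 1/4*(-5) = 9/4 + 5/4 = 7/2 ≈ 3.5000)
R = -18
f = 2 (f = 0 + 2 = 2)
(f + 3)**2 + 35*(-4*(2 + S) + R)**2 = (2 + 3)**2 + 35*(-4*(2 + 7/2) - 18)**2 = 5**2 + 35*(-4*11/2 - 18)**2 = 25 + 35*(-22 - 18)**2 = 25 + 35*(-40)**2 = 25 + 35*1600 = 25 + 56000 = 56025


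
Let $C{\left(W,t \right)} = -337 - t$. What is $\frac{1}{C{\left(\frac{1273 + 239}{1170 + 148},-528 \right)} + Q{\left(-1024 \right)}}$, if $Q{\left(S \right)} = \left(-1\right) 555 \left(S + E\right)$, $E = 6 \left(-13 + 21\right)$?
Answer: $\frac{1}{541871} \approx 1.8455 \cdot 10^{-6}$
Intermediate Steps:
$E = 48$ ($E = 6 \cdot 8 = 48$)
$Q{\left(S \right)} = -26640 - 555 S$ ($Q{\left(S \right)} = \left(-1\right) 555 \left(S + 48\right) = - 555 \left(48 + S\right) = -26640 - 555 S$)
$\frac{1}{C{\left(\frac{1273 + 239}{1170 + 148},-528 \right)} + Q{\left(-1024 \right)}} = \frac{1}{\left(-337 - -528\right) - -541680} = \frac{1}{\left(-337 + 528\right) + \left(-26640 + 568320\right)} = \frac{1}{191 + 541680} = \frac{1}{541871}$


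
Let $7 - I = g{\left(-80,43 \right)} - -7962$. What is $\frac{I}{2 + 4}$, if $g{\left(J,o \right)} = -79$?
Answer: $- \frac{3938}{3} \approx -1312.7$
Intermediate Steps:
$I = -7876$ ($I = 7 - \left(-79 - -7962\right) = 7 - \left(-79 + 7962\right) = 7 - 7883 = -7876$)
$\frac{I}{2 + 4} = - \frac{7876}{2 + 4} = - \frac{7876}{6} = \left(-7876\right) \frac{1}{6} = - \frac{3938}{3}$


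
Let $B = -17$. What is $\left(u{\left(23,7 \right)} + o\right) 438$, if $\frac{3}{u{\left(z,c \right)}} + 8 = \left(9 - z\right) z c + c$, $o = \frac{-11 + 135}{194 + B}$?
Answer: $\frac{40746994}{133045} \approx 306.26$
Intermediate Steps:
$o = \frac{124}{177}$ ($o = \frac{-11 + 135}{194 - 17} = \frac{124}{177} \approx 0.70057$)
$u{\left(z,c \right)} = \frac{3}{-8 + c + c z \left(9 - z\right)}$ ($u{\left(z,c \right)} = \frac{3}{-8 + \left(\left(9 - z\right) z c + c\right)} = \frac{3}{-8 + \left(z \left(9 - z\right) c + c\right)} = \frac{3}{-8 + \left(c z \left(9 - z\right) + c\right)} = \frac{3}{-8 + \left(c + c z \left(9 - z\right)\right)} = \frac{3}{-8 + c + c z \left(9 - z\right)}$)
$\left(u{\left(23,7 \right)} + o\right) 438 = \left(- \frac{3}{8 - 7 + 7 \cdot 23^{2} - 63 \cdot 23} + \frac{124}{177}\right) 438 = \left(- \frac{3}{8 - 7 + 7 \cdot 529 - 1449} + \frac{124}{177}\right) 438 = \left(- \frac{3}{8 - 7 + 3703 - 1449} + \frac{124}{177}\right) 438 = \left(- \frac{3}{2255} + \frac{124}{177}\right) 438 = \frac{279089}{399135} \cdot 438 = \frac{40746994}{133045}$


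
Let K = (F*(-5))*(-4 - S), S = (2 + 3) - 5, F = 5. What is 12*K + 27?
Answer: 1227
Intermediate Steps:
S = 0 (S = 5 - 5 = 0)
K = 100 (K = (5*(-5))*(-4 - 1*0) = -25*(-4 + 0) = -25*(-4) = 100)
12*K + 27 = 12*100 + 27 = 1200 + 27 = 1227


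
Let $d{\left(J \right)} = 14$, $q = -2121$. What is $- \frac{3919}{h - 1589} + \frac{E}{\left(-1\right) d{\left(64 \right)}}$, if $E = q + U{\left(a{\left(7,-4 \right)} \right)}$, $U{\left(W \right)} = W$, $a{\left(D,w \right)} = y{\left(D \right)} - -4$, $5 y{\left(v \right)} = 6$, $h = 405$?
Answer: $\frac{6399933}{41440} \approx 154.44$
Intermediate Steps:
$y{\left(v \right)} = \frac{6}{5}$ ($y{\left(v \right)} = \frac{1}{5} \cdot 6 = \frac{6}{5}$)
$a{\left(D,w \right)} = \frac{26}{5}$ ($a{\left(D,w \right)} = \frac{6}{5} - -4 = \frac{6}{5} + 4 = \frac{26}{5}$)
$E = - \frac{10579}{5}$ ($E = -2121 + \frac{26}{5} = - \frac{10579}{5} \approx -2115.8$)
$- \frac{3919}{h - 1589} + \frac{E}{\left(-1\right) d{\left(64 \right)}} = - \frac{3919}{405 - 1589} - \frac{10579}{5 \left(\left(-1\right) 14\right)} = - \frac{3919}{-1184} - \frac{10579}{5 \left(-14\right)} = \left(-3919\right) \left(- \frac{1}{1184}\right) - - \frac{10579}{70} = \frac{3919}{1184} + \frac{10579}{70} = \frac{6399933}{41440}$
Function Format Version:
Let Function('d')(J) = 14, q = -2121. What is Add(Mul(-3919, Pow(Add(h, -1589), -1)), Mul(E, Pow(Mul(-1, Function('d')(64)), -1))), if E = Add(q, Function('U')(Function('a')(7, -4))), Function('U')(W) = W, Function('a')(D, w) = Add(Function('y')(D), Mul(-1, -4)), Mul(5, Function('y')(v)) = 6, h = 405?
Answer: Rational(6399933, 41440) ≈ 154.44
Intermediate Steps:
Function('y')(v) = Rational(6, 5) (Function('y')(v) = Mul(Rational(1, 5), 6) = Rational(6, 5))
Function('a')(D, w) = Rational(26, 5) (Function('a')(D, w) = Add(Rational(6, 5), Mul(-1, -4)) = Add(Rational(6, 5), 4) = Rational(26, 5))
E = Rational(-10579, 5) (E = Add(-2121, Rational(26, 5)) = Rational(-10579, 5) ≈ -2115.8)
Add(Mul(-3919, Pow(Add(h, -1589), -1)), Mul(E, Pow(Mul(-1, Function('d')(64)), -1))) = Add(Mul(-3919, Pow(Add(405, -1589), -1)), Mul(Rational(-10579, 5), Pow(Mul(-1, 14), -1))) = Add(Mul(-3919, Pow(-1184, -1)), Mul(Rational(-10579, 5), Pow(-14, -1))) = Add(Mul(-3919, Rational(-1, 1184)), Mul(Rational(-10579, 5), Rational(-1, 14))) = Add(Rational(3919, 1184), Rational(10579, 70)) = Rational(6399933, 41440)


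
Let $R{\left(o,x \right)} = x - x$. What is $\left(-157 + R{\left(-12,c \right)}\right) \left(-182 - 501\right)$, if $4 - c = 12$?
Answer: $107231$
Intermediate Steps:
$c = -8$ ($c = 4 - 12 = -8$)
$R{\left(o,x \right)} = 0$
$\left(-157 + R{\left(-12,c \right)}\right) \left(-182 - 501\right) = \left(-157 + 0\right) \left(-182 - 501\right) = \left(-157\right) \left(-683\right) = 107231$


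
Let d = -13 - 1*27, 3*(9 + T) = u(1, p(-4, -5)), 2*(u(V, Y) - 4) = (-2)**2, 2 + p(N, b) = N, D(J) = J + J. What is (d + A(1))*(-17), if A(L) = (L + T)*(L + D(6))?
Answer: 2006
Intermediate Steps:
D(J) = 2*J
p(N, b) = -2 + N
u(V, Y) = 6 (u(V, Y) = 4 + (1/2)*(-2)**2 = 4 + (1/2)*4 = 4 + 2 = 6)
T = -7 (T = -9 + (1/3)*6 = -9 + 2 = -7)
A(L) = (-7 + L)*(12 + L) (A(L) = (L - 7)*(L + 2*6) = (-7 + L)*(L + 12) = (-7 + L)*(12 + L))
d = -40 (d = -13 - 27 = -40)
(d + A(1))*(-17) = (-40 + (-84 + 1**2 + 5*1))*(-17) = (-40 + (-84 + 1 + 5))*(-17) = (-40 - 78)*(-17) = -118*(-17) = 2006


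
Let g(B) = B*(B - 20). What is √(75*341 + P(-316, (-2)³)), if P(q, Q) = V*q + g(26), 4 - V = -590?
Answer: 3*I*√17997 ≈ 402.46*I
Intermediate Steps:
V = 594 (V = 4 - 1*(-590) = 4 + 590 = 594)
g(B) = B*(-20 + B)
P(q, Q) = 156 + 594*q (P(q, Q) = 594*q + 26*(-20 + 26) = 594*q + 26*6 = 594*q + 156 = 156 + 594*q)
√(75*341 + P(-316, (-2)³)) = √(75*341 + (156 + 594*(-316))) = √(25575 + (156 - 187704)) = √(25575 - 187548) = √(-161973) = 3*I*√17997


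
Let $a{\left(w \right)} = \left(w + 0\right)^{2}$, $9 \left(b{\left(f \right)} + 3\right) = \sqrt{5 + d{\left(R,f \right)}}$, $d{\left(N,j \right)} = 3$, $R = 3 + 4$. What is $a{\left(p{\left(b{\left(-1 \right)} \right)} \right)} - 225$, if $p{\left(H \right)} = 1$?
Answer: $-224$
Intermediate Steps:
$R = 7$
$b{\left(f \right)} = -3 + \frac{2 \sqrt{2}}{9}$ ($b{\left(f \right)} = -3 + \frac{\sqrt{5 + 3}}{9} = -3 + \frac{\sqrt{8}}{9} = -3 + \frac{2 \sqrt{2}}{9}$)
$a{\left(w \right)} = w^{2}$
$a{\left(p{\left(b{\left(-1 \right)} \right)} \right)} - 225 = 1^{2} - 225 = 1 - 225 = -224$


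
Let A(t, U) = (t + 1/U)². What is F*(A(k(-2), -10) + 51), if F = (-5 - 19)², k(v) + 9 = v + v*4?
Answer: 5987664/25 ≈ 2.3951e+5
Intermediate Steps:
k(v) = -9 + 5*v (k(v) = -9 + (v + v*4) = -9 + (v + 4*v) = -9 + 5*v)
F = 576 (F = (-24)² = 576)
F*(A(k(-2), -10) + 51) = 576*((1 - 10*(-9 + 5*(-2)))²/(-10)² + 51) = 576*((1 - 10*(-9 - 10))²/100 + 51) = 576*((1 - 10*(-19))²/100 + 51) = 576*((1 + 190)²/100 + 51) = 576*((1/100)*191² + 51) = 576*((1/100)*36481 + 51) = 576*(36481/100 + 51) = 576*(41581/100) = 5987664/25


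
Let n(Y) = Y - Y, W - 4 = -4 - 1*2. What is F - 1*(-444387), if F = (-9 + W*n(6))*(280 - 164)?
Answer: 443343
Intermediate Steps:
W = -2 (W = 4 + (-4 - 1*2) = 4 + (-4 - 2) = 4 - 6 = -2)
n(Y) = 0
F = -1044 (F = (-9 - 2*0)*(280 - 164) = (-9 + 0)*116 = -9*116 = -1044)
F - 1*(-444387) = -1044 - 1*(-444387) = -1044 + 444387 = 443343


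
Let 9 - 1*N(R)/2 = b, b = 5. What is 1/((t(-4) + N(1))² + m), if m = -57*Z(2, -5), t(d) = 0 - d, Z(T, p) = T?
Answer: 1/30 ≈ 0.033333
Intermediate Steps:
N(R) = 8 (N(R) = 18 - 2*5 = 18 - 10 = 8)
t(d) = -d
m = -114 (m = -57*2 = -114)
1/((t(-4) + N(1))² + m) = 1/((-1*(-4) + 8)² - 114) = 1/((4 + 8)² - 114) = 1/(12² - 114) = 1/(144 - 114) = 1/30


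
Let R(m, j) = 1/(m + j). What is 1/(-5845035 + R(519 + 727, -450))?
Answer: -796/4652647859 ≈ -1.7109e-7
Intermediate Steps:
R(m, j) = 1/(j + m)
1/(-5845035 + R(519 + 727, -450)) = 1/(-5845035 + 1/(-450 + (519 + 727))) = 1/(-5845035 + 1/(-450 + 1246)) = 1/(-5845035 + 1/796) = 1/(-4652647859/796) = -796/4652647859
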